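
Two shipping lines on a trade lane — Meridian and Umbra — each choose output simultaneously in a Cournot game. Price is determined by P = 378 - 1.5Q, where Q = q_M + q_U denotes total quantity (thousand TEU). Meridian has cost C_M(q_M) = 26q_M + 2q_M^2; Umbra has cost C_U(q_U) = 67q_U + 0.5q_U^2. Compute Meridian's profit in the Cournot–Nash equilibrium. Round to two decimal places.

Meridian's profit: π_M = (378 - 1.5Q)q_M - (26q_M + 2q_M²). Setting ∂π_M/∂q_M = 0: 352 - 7q_M - (3/2)(q_U) = 0.
Umbra's first-order condition: 311 - 4q_U - (3/2)(q_M) = 0.
So q_M = (352 - (3/2)q_U)/7 and q_U = (311 - (3/2)q_M)/4.
Substituting one into the other gives q_M = 36.5631 and q_U = 64.0388.
Price P = 378 - (3/2)·100.6019 = 227.0971.
Meridian's profit: 227.0971·36.5631 - 26·36.5631 - 2·36.5631² = 4679.0127.

4679.01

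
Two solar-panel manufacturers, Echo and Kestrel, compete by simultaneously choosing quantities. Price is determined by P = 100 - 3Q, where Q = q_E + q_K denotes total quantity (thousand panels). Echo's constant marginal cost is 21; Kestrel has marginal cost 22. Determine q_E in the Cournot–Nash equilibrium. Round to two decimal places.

8.89

Echo's profit: π_E = (100 - 3Q)q_E - (21q_E). Setting ∂π_E/∂q_E = 0: 79 - 6q_E - 3(q_K) = 0.
Kestrel's profit: π_K = (100 - 3Q)q_K - (22q_K). Setting ∂π_K/∂q_K = 0: 78 - 6q_K - 3(q_E) = 0.
Best responses: q_E = (79 - 3q_K)/6, q_K = (78 - 3q_E)/6.
Solving the pair: q_E = 80/9, q_K = 77/9.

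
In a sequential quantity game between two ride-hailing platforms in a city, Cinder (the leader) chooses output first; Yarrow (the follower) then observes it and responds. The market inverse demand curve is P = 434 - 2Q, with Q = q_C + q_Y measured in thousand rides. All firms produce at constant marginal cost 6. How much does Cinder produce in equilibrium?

107

The follower Yarrow best-responds to any q_C: π_Y = (434 - 2Q)q_Y - 6q_Y.
∂π_Y/∂q_Y = 428 - 2q_C - 4q_Y = 0 gives the reaction function q_Y = (428 - 2q_C)/4.
The leader anticipates this reaction. Substituting into P = 434 - 2Q gives P = 220 - q_C, so π_C = (220 - q_C)q_C - 6q_C.
Maximising: ∂π_C/∂q_C = 214 - 2q_C = 0, giving q_C = 107.
Then q_Y = (428 - 2·107)/4 = 107/2.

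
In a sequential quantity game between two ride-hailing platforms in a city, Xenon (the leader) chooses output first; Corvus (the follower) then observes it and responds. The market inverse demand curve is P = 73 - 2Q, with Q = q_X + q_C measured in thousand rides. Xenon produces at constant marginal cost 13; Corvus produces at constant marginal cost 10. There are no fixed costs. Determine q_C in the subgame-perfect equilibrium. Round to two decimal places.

8.63

The follower Corvus best-responds to any q_X: π_C = (73 - 2Q)q_C - 10q_C.
∂π_C/∂q_C = 63 - 2q_X - 4q_C = 0 gives the reaction function q_C = (63 - 2q_X)/4.
Xenon substitutes q_C(q_X) into its own profit: π_X = q_X(73 - 2q_X - (63 - 2q_X)/2) - 13q_X = (83/2 - q_X)q_X - 13q_X.
The leader's first-order condition 57/2 - 2q_X = 0 yields q_X = 57/4.
Then q_C = (63 - 2·(57/4))/4 = 69/8.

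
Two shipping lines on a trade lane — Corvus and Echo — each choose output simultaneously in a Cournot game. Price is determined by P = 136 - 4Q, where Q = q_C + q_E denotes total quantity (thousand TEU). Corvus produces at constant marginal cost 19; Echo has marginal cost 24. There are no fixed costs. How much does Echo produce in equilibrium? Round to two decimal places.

Corvus's profit: π_C = (136 - 4Q)q_C - (19q_C). Setting ∂π_C/∂q_C = 0: 117 - 8q_C - 4(q_E) = 0.
Echo's first-order condition: 112 - 8q_E - 4(q_C) = 0.
Rearranging gives the reaction functions q_C = (117 - 4q_E)/8 and q_E = (112 - 4q_C)/8.
Solving the pair: q_C = 61/6, q_E = 107/12.

8.92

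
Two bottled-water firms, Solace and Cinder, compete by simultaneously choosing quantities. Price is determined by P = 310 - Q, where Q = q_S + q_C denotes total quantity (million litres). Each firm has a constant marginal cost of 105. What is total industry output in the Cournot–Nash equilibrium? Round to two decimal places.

A representative firm's profit is π_i = q_i(310 - Q) - 105q_i.
First-order condition (treating rivals' output as given): 205 - 2q_i - q_j = 0.
With identical firms every q_j equals q_i, so q_j = q_i and 205 = 3q_i, giving q_i = 205/3.
Total output Q = 205/3 + 205/3 = 410/3.

136.67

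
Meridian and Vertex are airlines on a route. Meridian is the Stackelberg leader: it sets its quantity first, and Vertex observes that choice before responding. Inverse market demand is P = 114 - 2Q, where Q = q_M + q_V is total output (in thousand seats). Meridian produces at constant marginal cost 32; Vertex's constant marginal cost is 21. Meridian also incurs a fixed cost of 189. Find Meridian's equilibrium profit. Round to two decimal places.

126.06

The follower Vertex best-responds to any q_M: π_V = (114 - 2Q)q_V - 21q_V.
∂π_V/∂q_V = 93 - 2q_M - 4q_V = 0 gives the reaction function q_V = (93 - 2q_M)/4.
Meridian substitutes q_V(q_M) into its own profit: π_M = q_M(114 - 2q_M - (93 - 2q_M)/2) - 32q_M = (135/2 - q_M)q_M - 32q_M.
Maximising: ∂π_M/∂q_M = 71/2 - 2q_M = 0, giving q_M = 71/4.
Then q_V = (93 - 2·(71/4))/4 = 115/8.
Price P = 114 - 2·(257/8) = 199/4.
Meridian's profit: (199/4 - 32)·(71/4) - 189 = 126.0625.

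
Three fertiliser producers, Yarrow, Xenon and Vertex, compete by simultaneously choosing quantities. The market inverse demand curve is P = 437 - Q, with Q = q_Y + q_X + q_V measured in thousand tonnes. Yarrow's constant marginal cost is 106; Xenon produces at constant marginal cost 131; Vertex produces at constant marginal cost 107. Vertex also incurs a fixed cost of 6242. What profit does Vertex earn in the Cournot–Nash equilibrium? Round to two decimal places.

1546.06

Yarrow's profit: π_Y = (437 - Q)q_Y - (106q_Y). Setting ∂π_Y/∂q_Y = 0: 331 - 2q_Y - (q_X + q_V) = 0.
Xenon's profit: π_X = (437 - Q)q_X - (131q_X). Setting ∂π_X/∂q_X = 0: 306 - 2q_X - (q_Y + q_V) = 0.
Vertex's first-order condition: 330 - 2q_V - (q_Y + q_X) = 0.
Adding the 3 conditions: 967 − 2Q − 2Q = 0, i.e. Q = 967/4.
Back-substituting: q_Y = (331 − 967/4) = 357/4, q_X = (306 − 967/4) = 257/4, q_V = (330 − 967/4) = 353/4.
Price P = 437 - 967/4 = 781/4.
Vertex's profit: (781/4 - 107)·(353/4) - 6242 = 1546.0625.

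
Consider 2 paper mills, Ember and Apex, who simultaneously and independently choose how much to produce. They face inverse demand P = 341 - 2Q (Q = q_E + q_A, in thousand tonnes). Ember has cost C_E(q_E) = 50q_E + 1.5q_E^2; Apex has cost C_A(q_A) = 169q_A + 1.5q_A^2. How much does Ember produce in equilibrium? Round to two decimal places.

Ember's profit: π_E = (341 - 2Q)q_E - (50q_E + (3/2)q_E²). Setting ∂π_E/∂q_E = 0: 291 - 7q_E - 2(q_A) = 0.
Apex's first-order condition: 172 - 7q_A - 2(q_E) = 0.
Best responses: q_E = (291 - 2q_A)/7, q_A = (172 - 2q_E)/7.
Substituting one into the other gives q_E = 1693/45 and q_A = 622/45.

37.62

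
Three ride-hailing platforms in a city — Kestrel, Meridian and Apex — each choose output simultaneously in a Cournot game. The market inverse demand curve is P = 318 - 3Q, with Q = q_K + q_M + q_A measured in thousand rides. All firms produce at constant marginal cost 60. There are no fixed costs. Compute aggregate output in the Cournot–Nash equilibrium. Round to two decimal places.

64.50

Each firm earns π_i = (318 - 3Q)q_i - 60q_i.
Setting ∂π_i/∂q_i = 0 with rivals' quantities fixed: 258 - 6q_i - 3·Σ_{j≠i} q_j = 0.
By symmetry each firm produces the same amount; substituting Σ_{j≠i} q_j = 2q_i yields q_i = 258/12 = 43/2.
Total output Q = 43/2 + 43/2 + 43/2 = 129/2.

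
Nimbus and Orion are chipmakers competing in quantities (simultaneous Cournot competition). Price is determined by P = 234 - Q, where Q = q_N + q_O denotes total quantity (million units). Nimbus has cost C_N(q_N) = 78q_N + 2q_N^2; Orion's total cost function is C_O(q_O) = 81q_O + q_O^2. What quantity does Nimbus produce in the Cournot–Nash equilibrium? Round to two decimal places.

20.48

Nimbus's profit: π_N = (234 - Q)q_N - (78q_N + 2q_N²). Setting ∂π_N/∂q_N = 0: 156 - 6q_N - (q_O) = 0.
Orion's first-order condition: 153 - 4q_O - (q_N) = 0.
Rearranging gives the reaction functions q_N = (156 - q_O)/6 and q_O = (153 - q_N)/4.
Substituting one into the other gives q_N = 471/23 and q_O = 762/23.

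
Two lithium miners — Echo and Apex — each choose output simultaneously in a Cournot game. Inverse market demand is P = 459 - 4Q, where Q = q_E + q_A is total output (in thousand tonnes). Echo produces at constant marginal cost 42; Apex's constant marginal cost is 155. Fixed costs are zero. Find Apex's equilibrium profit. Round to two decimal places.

Echo's profit: π_E = (459 - 4Q)q_E - (42q_E). Setting ∂π_E/∂q_E = 0: 417 - 8q_E - 4(q_A) = 0.
Apex's first-order condition: 304 - 8q_A - 4(q_E) = 0.
Rearranging gives the reaction functions q_E = (417 - 4q_A)/8 and q_A = (304 - 4q_E)/8.
Solving the pair: q_E = 265/6, q_A = 191/12.
Price P = 459 - 4·(721/12) = 656/3.
Apex's profit: (656/3 - 155)·(191/12) = 1013.3611.

1013.36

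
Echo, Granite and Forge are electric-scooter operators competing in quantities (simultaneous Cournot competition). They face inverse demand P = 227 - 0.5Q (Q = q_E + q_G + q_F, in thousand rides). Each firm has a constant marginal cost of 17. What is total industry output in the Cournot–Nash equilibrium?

Each firm earns π_i = (227 - 0.5Q)q_i - 17q_i.
First-order condition (treating rivals' output as given): 210 - q_i - (1/2)·Σ_{j≠i} q_j = 0.
By symmetry each firm produces the same amount; substituting Σ_{j≠i} q_j = 2q_i yields q_i = 210/2 = 105.
Total output Q = 105 + 105 + 105 = 315.

315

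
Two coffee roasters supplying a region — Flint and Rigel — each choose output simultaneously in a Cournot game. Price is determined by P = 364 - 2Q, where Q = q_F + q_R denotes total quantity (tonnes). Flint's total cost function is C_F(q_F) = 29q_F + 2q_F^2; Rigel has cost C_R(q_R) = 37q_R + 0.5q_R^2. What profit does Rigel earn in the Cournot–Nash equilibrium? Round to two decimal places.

7305.01

Flint's profit: π_F = (364 - 2Q)q_F - (29q_F + 2q_F²). Setting ∂π_F/∂q_F = 0: 335 - 8q_F - 2(q_R) = 0.
Rigel's first-order condition: 327 - 5q_R - 2(q_F) = 0.
So q_F = (335 - 2q_R)/8 and q_R = (327 - 2q_F)/5.
Solving the pair: q_F = 1021/36, q_R = 973/18.
Price P = 364 - 2·(989/12) = 1195/6.
Rigel's profit: (1195/6)·(973/18) - 37·(973/18) - (1/2)(973/18)² = 7305.0077.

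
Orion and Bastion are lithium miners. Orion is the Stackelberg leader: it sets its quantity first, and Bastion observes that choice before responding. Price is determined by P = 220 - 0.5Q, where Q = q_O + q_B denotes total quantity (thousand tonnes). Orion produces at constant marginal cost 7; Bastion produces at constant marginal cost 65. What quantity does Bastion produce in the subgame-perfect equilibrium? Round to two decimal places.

19.50

Solve by backward induction. Given q_O, the follower Bastion maximises π_B = (220 - (1/2)q_O - (1/2)q_B)q_B - 65q_B.
Follower FOC: 155 - (1/2)q_O - q_B = 0, so q_B(q_O) = (155 - (1/2)q_O).
The leader anticipates this reaction. Substituting into P = 220 - 0.5Q gives P = 285/2 - (1/4)q_O, so π_O = (285/2 - (1/4)q_O)q_O - 7q_O.
The leader's first-order condition 271/2 - (1/2)q_O = 0 yields q_O = 271.
Then q_B = (155 - (1/2)·271) = 39/2.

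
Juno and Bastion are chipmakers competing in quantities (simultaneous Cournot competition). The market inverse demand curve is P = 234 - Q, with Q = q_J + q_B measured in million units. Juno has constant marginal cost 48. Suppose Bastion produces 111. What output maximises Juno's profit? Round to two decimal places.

37.50

With the rival's output fixed at 111, Juno's profit is π_J = (234 - 111 - q_J)q_J - (48q_J) = (123 - q_J)q_J - (48q_J).
∂π_J/∂q_J = 75 - 2q_J = 0, so q_J = 75/2.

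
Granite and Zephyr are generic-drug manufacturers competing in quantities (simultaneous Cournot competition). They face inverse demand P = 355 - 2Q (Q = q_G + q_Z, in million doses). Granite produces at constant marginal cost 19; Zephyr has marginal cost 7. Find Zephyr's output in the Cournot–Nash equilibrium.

60

Granite's profit: π_G = (355 - 2Q)q_G - (19q_G). Setting ∂π_G/∂q_G = 0: 336 - 4q_G - 2(q_Z) = 0.
Zephyr's profit: π_Z = (355 - 2Q)q_Z - (7q_Z). Setting ∂π_Z/∂q_Z = 0: 348 - 4q_Z - 2(q_G) = 0.
Best responses: q_G = (336 - 2q_Z)/4, q_Z = (348 - 2q_G)/4.
Solving the pair: q_G = 54, q_Z = 60.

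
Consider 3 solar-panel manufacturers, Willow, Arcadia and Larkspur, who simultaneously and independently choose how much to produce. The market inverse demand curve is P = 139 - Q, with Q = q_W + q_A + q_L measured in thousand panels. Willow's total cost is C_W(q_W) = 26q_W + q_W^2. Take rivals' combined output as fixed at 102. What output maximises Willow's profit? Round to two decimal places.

With rivals' combined output fixed at 102, Willow's profit is π_W = (139 - 102 - q_W)q_W - (26q_W + q_W²) = (37 - q_W)q_W - (26q_W + q_W²).
∂π_W/∂q_W = 11 - 4q_W = 0, so q_W = 11/4.

2.75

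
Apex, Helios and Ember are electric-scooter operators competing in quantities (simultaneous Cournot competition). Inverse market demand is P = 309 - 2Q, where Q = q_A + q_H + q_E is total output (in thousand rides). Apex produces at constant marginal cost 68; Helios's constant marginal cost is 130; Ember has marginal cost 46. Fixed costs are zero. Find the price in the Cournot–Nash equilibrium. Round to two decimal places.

138.25

Apex's profit: π_A = (309 - 2Q)q_A - (68q_A). Setting ∂π_A/∂q_A = 0: 241 - 4q_A - 2(q_H + q_E) = 0.
Helios's profit: π_H = (309 - 2Q)q_H - (130q_H). Setting ∂π_H/∂q_H = 0: 179 - 4q_H - 2(q_A + q_E) = 0.
Ember's first-order condition: 263 - 4q_E - 2(q_A + q_H) = 0.
Adding the 3 first-order conditions: 683 − 8Q = 0, so Q = 683/8.
Back-substituting: q_A = (241 − 683/4)/2 = 281/8, q_H = (179 − 683/4)/2 = 33/8, q_E = (263 − 683/4)/2 = 369/8.
Total output Q = 683/8, so price P = 309 - 2·(683/8) = 553/4.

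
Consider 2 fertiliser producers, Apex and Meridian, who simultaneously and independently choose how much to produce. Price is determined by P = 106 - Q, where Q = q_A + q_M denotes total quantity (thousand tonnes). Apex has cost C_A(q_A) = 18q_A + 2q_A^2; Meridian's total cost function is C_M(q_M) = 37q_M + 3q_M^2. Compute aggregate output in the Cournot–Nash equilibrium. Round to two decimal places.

20.45

Apex's profit: π_A = (106 - Q)q_A - (18q_A + 2q_A²). Setting ∂π_A/∂q_A = 0: 88 - 6q_A - (q_M) = 0.
Meridian's first-order condition: 69 - 8q_M - (q_A) = 0.
Rearranging gives the reaction functions q_A = (88 - q_M)/6 and q_M = (69 - q_A)/8.
Substituting one into the other gives q_A = 635/47 and q_M = 326/47.
Total output Q = 635/47 + 326/47 = 961/47.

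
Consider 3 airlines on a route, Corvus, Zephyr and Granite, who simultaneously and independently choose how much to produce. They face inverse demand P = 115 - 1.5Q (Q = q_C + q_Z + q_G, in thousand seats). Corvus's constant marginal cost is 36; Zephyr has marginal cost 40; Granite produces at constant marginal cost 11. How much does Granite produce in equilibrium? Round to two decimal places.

26.33

Corvus's profit: π_C = (115 - 1.5Q)q_C - (36q_C). Setting ∂π_C/∂q_C = 0: 79 - 3q_C - (3/2)(q_Z + q_G) = 0.
Zephyr's first-order condition: 75 - 3q_Z - (3/2)(q_C + q_G) = 0.
Granite's profit: π_G = (115 - 1.5Q)q_G - (11q_G). Setting ∂π_G/∂q_G = 0: 104 - 3q_G - (3/2)(q_C + q_Z) = 0.
Adding the 3 conditions: 258 − 3Q − 3Q = 0, i.e. Q = 43.
Back-substituting: q_C = (79 − 129/2)/(3/2) = 29/3, q_Z = (75 − 129/2)/(3/2) = 7, q_G = (104 − 129/2)/(3/2) = 79/3.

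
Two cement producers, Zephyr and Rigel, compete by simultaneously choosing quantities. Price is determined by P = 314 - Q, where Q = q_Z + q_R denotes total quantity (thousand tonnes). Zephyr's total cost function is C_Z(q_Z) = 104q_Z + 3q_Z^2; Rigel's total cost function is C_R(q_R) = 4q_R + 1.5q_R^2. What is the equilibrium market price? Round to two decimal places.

Zephyr's profit: π_Z = (314 - Q)q_Z - (104q_Z + 3q_Z²). Setting ∂π_Z/∂q_Z = 0: 210 - 8q_Z - (q_R) = 0.
Rigel's profit: π_R = (314 - Q)q_R - (4q_R + (3/2)q_R²). Setting ∂π_R/∂q_R = 0: 310 - 5q_R - (q_Z) = 0.
Best responses: q_Z = (210 - q_R)/8, q_R = (310 - q_Z)/5.
Solving the pair: q_Z = 740/39, q_R = 58.2051.
Total output Q = 77.1795, so price P = 314 - 77.1795 = 236.8205.

236.82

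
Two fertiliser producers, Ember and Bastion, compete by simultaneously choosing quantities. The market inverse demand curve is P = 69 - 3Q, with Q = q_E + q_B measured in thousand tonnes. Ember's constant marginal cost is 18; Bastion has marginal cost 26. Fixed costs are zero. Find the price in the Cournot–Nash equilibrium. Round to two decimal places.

37.67

Ember's profit: π_E = (69 - 3Q)q_E - (18q_E). Setting ∂π_E/∂q_E = 0: 51 - 6q_E - 3(q_B) = 0.
Bastion's profit: π_B = (69 - 3Q)q_B - (26q_B). Setting ∂π_B/∂q_B = 0: 43 - 6q_B - 3(q_E) = 0.
Rearranging gives the reaction functions q_E = (51 - 3q_B)/6 and q_B = (43 - 3q_E)/6.
Substituting one into the other gives q_E = 59/9 and q_B = 35/9.
Total output Q = 94/9, so price P = 69 - 3·(94/9) = 113/3.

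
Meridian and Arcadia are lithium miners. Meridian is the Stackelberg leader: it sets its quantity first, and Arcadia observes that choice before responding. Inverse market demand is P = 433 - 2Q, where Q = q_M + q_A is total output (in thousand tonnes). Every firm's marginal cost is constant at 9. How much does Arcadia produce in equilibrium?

53

Solve by backward induction. Given q_M, the follower Arcadia maximises π_A = (433 - 2q_M - 2q_A)q_A - 9q_A.
Follower FOC: 424 - 2q_M - 4q_A = 0, so q_A(q_M) = (424 - 2q_M)/4.
Meridian substitutes q_A(q_M) into its own profit: π_M = q_M(433 - 2q_M - (424 - 2q_M)/2) - 9q_M = (221 - q_M)q_M - 9q_M.
The leader's first-order condition 212 - 2q_M = 0 yields q_M = 106.
Then q_A = (424 - 2·106)/4 = 53.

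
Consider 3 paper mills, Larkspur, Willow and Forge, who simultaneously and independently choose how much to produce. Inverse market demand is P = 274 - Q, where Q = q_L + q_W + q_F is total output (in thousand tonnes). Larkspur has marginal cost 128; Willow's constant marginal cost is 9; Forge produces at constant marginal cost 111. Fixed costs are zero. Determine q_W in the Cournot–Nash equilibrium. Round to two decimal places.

Larkspur's profit: π_L = (274 - Q)q_L - (128q_L). Setting ∂π_L/∂q_L = 0: 146 - 2q_L - (q_W + q_F) = 0.
Willow's profit: π_W = (274 - Q)q_W - (9q_W). Setting ∂π_W/∂q_W = 0: 265 - 2q_W - (q_L + q_F) = 0.
Forge's first-order condition: 163 - 2q_F - (q_L + q_W) = 0.
Adding the 3 first-order conditions: 574 − 4Q = 0, so Q = 287/2.
Back-substituting: q_L = (146 − 287/2) = 5/2, q_W = (265 − 287/2) = 243/2, q_F = (163 − 287/2) = 39/2.

121.50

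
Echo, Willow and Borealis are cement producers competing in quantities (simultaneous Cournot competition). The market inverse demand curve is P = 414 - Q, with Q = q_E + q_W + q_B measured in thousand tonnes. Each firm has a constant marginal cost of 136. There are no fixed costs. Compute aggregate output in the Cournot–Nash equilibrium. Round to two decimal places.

A representative firm's profit is π_i = q_i(414 - Q) - 136q_i.
First-order condition (treating rivals' output as given): 278 - 2q_i - Σ_{j≠i} q_j = 0.
With identical firms every q_j equals q_i, so Σ_{j≠i} q_j = 2q_i and 278 = 4q_i, giving q_i = 139/2.
Total output Q = 139/2 + 139/2 + 139/2 = 417/2.

208.50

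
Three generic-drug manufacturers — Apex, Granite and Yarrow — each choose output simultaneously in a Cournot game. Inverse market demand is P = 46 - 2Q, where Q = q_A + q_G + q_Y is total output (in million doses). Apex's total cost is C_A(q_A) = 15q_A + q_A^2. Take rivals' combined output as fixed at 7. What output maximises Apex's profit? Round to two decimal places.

2.83

With rivals' combined output fixed at 7, Apex's profit is π_A = (46 - 2·7 - 2q_A)q_A - (15q_A + q_A²) = (32 - 2q_A)q_A - (15q_A + q_A²).
∂π_A/∂q_A = 17 - 6q_A = 0, so q_A = 17/6.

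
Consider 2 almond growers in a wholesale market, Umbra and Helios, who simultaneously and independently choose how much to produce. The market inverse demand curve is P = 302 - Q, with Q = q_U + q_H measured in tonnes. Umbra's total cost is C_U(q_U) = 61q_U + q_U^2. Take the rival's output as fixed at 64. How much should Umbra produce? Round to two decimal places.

With the rival's output fixed at 64, Umbra's profit is π_U = (302 - 64 - q_U)q_U - (61q_U + q_U²) = (238 - q_U)q_U - (61q_U + q_U²).
∂π_U/∂q_U = 177 - 4q_U = 0, so q_U = 177/4.

44.25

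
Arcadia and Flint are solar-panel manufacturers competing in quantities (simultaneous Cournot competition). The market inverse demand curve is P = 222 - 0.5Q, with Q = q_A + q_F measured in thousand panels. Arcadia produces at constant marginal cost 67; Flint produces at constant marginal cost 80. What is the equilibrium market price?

123

Arcadia's profit: π_A = (222 - 0.5Q)q_A - (67q_A). Setting ∂π_A/∂q_A = 0: 155 - q_A - (1/2)(q_F) = 0.
Flint's first-order condition: 142 - q_F - (1/2)(q_A) = 0.
Rearranging gives the reaction functions q_A = (155 - (1/2)q_F) and q_F = (142 - (1/2)q_A).
Substituting one into the other gives q_A = 112 and q_F = 86.
Total output Q = 198, so price P = 222 - (1/2)·198 = 123.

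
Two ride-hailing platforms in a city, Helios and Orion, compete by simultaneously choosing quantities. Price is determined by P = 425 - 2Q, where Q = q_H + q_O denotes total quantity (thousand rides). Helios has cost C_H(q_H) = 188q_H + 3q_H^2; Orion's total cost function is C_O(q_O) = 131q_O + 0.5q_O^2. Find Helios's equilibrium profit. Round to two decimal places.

842.18

Helios's profit: π_H = (425 - 2Q)q_H - (188q_H + 3q_H²). Setting ∂π_H/∂q_H = 0: 237 - 10q_H - 2(q_O) = 0.
Orion's first-order condition: 294 - 5q_O - 2(q_H) = 0.
So q_H = (237 - 2q_O)/10 and q_O = (294 - 2q_H)/5.
Substituting one into the other gives q_H = 597/46 and q_O = 1233/23.
Price P = 425 - 2·66.5870 = 291.8261.
Helios's profit: 291.8261·(597/46) - 188·(597/46) - 3(597/46)² = 842.1763.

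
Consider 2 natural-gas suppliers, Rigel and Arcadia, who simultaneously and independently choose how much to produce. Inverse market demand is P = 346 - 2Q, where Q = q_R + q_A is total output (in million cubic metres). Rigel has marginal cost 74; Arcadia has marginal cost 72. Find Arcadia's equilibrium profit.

4232

Rigel's profit: π_R = (346 - 2Q)q_R - (74q_R). Setting ∂π_R/∂q_R = 0: 272 - 4q_R - 2(q_A) = 0.
Arcadia's first-order condition: 274 - 4q_A - 2(q_R) = 0.
So q_R = (272 - 2q_A)/4 and q_A = (274 - 2q_R)/4.
Substituting one into the other gives q_R = 45 and q_A = 46.
Price P = 346 - 2·91 = 164.
Arcadia's profit: (164 - 72)·46 = 4232.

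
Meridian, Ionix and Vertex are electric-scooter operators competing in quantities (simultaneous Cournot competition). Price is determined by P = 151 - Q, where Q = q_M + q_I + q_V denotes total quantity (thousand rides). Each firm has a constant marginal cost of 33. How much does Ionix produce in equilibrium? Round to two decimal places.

Each firm earns π_i = (151 - Q)q_i - 33q_i.
First-order condition (treating rivals' output as given): 118 - 2q_i - Σ_{j≠i} q_j = 0.
With identical firms every q_j equals q_i, so Σ_{j≠i} q_j = 2q_i and 118 = 4q_i, giving q_i = 59/2.

29.50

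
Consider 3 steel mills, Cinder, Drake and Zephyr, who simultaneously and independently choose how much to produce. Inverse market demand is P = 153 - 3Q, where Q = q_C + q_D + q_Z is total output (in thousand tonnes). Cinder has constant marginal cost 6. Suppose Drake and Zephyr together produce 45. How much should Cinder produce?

2

With rivals' combined output fixed at 45, Cinder's profit is π_C = (153 - 3·45 - 3q_C)q_C - (6q_C) = (18 - 3q_C)q_C - (6q_C).
∂π_C/∂q_C = 12 - 6q_C = 0, so q_C = 2.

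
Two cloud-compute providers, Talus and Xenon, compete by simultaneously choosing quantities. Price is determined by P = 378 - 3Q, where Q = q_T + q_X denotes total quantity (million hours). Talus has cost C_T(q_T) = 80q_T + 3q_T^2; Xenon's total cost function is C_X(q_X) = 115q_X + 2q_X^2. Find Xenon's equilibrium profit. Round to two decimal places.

2076.39

Talus's profit: π_T = (378 - 3Q)q_T - (80q_T + 3q_T²). Setting ∂π_T/∂q_T = 0: 298 - 12q_T - 3(q_X) = 0.
Xenon's first-order condition: 263 - 10q_X - 3(q_T) = 0.
Best responses: q_T = (298 - 3q_X)/12, q_X = (263 - 3q_T)/10.
Substituting one into the other gives q_T = 19.7387 and q_X = 754/37.
Price P = 378 - 3·40.1171 = 257.6486.
Xenon's profit: 257.6486·(754/37) - 115·(754/37) - 2(754/37)² = 2076.3915.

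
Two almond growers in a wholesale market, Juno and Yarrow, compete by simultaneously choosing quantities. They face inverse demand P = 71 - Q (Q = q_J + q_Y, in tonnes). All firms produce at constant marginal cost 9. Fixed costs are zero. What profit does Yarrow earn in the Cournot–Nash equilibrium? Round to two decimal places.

427.11

Each firm earns π_i = (71 - Q)q_i - 9q_i.
First-order condition (treating rivals' output as given): 62 - 2q_i - q_j = 0.
With identical firms every q_j equals q_i, so q_j = q_i and 62 = 3q_i, giving q_i = 62/3.
Price P = 71 - 124/3 = 89/3.
Yarrow's profit: (89/3 - 9)·(62/3) = 427.1111.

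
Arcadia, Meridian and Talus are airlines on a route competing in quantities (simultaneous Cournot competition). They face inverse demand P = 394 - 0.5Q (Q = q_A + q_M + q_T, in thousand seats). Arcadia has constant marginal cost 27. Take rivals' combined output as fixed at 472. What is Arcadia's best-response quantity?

With rivals' combined output fixed at 472, Arcadia's profit is π_A = (394 - (1/2)·472 - (1/2)q_A)q_A - (27q_A) = (158 - (1/2)q_A)q_A - (27q_A).
∂π_A/∂q_A = 131 - q_A = 0, so q_A = 131.

131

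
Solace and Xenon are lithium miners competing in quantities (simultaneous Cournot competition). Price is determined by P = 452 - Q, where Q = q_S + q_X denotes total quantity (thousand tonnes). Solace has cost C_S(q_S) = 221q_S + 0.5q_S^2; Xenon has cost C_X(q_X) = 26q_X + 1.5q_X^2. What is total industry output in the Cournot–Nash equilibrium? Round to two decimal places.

Solace's profit: π_S = (452 - Q)q_S - (221q_S + (1/2)q_S²). Setting ∂π_S/∂q_S = 0: 231 - 3q_S - (q_X) = 0.
Xenon's first-order condition: 426 - 5q_X - (q_S) = 0.
So q_S = (231 - q_X)/3 and q_X = (426 - q_S)/5.
Substituting one into the other gives q_S = 729/14 and q_X = 1047/14.
Total output Q = 729/14 + 1047/14 = 888/7.

126.86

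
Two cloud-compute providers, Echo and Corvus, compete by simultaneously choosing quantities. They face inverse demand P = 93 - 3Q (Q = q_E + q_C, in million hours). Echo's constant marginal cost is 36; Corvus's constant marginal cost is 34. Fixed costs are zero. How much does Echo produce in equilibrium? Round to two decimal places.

Echo's profit: π_E = (93 - 3Q)q_E - (36q_E). Setting ∂π_E/∂q_E = 0: 57 - 6q_E - 3(q_C) = 0.
Corvus's profit: π_C = (93 - 3Q)q_C - (34q_C). Setting ∂π_C/∂q_C = 0: 59 - 6q_C - 3(q_E) = 0.
So q_E = (57 - 3q_C)/6 and q_C = (59 - 3q_E)/6.
Solving the pair: q_E = 55/9, q_C = 61/9.

6.11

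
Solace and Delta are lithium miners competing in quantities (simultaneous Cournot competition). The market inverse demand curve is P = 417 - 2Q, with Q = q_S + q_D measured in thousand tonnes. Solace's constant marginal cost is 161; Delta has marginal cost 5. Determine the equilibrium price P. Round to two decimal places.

Solace's profit: π_S = (417 - 2Q)q_S - (161q_S). Setting ∂π_S/∂q_S = 0: 256 - 4q_S - 2(q_D) = 0.
Delta's first-order condition: 412 - 4q_D - 2(q_S) = 0.
So q_S = (256 - 2q_D)/4 and q_D = (412 - 2q_S)/4.
Solving the pair: q_S = 50/3, q_D = 284/3.
Total output Q = 334/3, so price P = 417 - 2·(334/3) = 583/3.

194.33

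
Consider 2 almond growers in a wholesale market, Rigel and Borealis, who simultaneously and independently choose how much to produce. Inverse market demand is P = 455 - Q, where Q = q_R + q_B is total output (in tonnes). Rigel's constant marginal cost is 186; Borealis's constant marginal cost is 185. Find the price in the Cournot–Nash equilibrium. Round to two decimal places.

Rigel's profit: π_R = (455 - Q)q_R - (186q_R). Setting ∂π_R/∂q_R = 0: 269 - 2q_R - (q_B) = 0.
Borealis's first-order condition: 270 - 2q_B - (q_R) = 0.
Best responses: q_R = (269 - q_B)/2, q_B = (270 - q_R)/2.
Solving the pair: q_R = 268/3, q_B = 271/3.
Total output Q = 539/3, so price P = 455 - 539/3 = 826/3.

275.33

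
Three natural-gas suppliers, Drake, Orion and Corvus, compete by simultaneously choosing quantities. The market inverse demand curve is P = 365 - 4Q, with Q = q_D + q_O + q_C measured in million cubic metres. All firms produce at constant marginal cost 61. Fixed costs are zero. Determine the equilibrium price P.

137

A representative firm's profit is π_i = q_i(365 - 4Q) - 61q_i.
Setting ∂π_i/∂q_i = 0 with rivals' quantities fixed: 304 - 8q_i - 4·Σ_{j≠i} q_j = 0.
By symmetry each firm produces the same amount; substituting Σ_{j≠i} q_j = 2q_i yields q_i = 304/16 = 19.
Total output Q = 57, so price P = 365 - 4·57 = 137.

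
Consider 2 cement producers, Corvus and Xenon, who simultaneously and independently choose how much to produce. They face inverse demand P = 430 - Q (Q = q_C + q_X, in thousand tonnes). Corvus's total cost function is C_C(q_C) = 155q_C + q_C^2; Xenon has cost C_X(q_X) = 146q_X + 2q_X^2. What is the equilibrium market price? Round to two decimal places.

Corvus's profit: π_C = (430 - Q)q_C - (155q_C + q_C²). Setting ∂π_C/∂q_C = 0: 275 - 4q_C - (q_X) = 0.
Xenon's profit: π_X = (430 - Q)q_X - (146q_X + 2q_X²). Setting ∂π_X/∂q_X = 0: 284 - 6q_X - (q_C) = 0.
Rearranging gives the reaction functions q_C = (275 - q_X)/4 and q_X = (284 - q_C)/6.
Solving the pair: q_C = 1366/23, q_X = 861/23.
Total output Q = 96.8261, so price P = 430 - 96.8261 = 333.1739.

333.17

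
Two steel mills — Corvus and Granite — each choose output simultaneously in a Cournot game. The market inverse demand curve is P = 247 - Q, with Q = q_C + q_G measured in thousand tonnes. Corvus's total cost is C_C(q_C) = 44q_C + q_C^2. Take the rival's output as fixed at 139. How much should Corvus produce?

16

With the rival's output fixed at 139, Corvus's profit is π_C = (247 - 139 - q_C)q_C - (44q_C + q_C²) = (108 - q_C)q_C - (44q_C + q_C²).
∂π_C/∂q_C = 64 - 4q_C = 0, so q_C = 16.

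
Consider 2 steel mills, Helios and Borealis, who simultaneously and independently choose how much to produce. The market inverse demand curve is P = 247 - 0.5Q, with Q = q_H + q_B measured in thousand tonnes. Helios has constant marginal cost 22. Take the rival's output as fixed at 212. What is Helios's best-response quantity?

119

With the rival's output fixed at 212, Helios's profit is π_H = (247 - (1/2)·212 - (1/2)q_H)q_H - (22q_H) = (141 - (1/2)q_H)q_H - (22q_H).
∂π_H/∂q_H = 119 - q_H = 0, so q_H = 119.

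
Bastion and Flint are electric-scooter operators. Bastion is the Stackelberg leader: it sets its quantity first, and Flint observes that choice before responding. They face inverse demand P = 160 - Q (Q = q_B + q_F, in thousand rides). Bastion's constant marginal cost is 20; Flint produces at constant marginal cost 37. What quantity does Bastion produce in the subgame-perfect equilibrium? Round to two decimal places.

78.50

Solve by backward induction. Given q_B, the follower Flint maximises π_F = (160 - q_B - q_F)q_F - 37q_F.
Follower FOC: 123 - q_B - 2q_F = 0, so q_F(q_B) = (123 - q_B)/2.
Bastion substitutes q_F(q_B) into its own profit: π_B = q_B(160 - q_B - (123 - q_B)/2) - 20q_B = (197/2 - (1/2)q_B)q_B - 20q_B.
The leader's first-order condition 157/2 - q_B = 0 yields q_B = 157/2.
Then q_F = (123 - 157/2)/2 = 89/4.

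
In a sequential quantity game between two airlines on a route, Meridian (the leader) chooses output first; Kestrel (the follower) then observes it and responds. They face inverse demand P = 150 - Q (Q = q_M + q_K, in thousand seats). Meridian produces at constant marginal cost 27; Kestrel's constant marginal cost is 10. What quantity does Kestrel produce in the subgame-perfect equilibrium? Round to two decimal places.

The follower Kestrel best-responds to any q_M: π_K = (150 - Q)q_K - 10q_K.
∂π_K/∂q_K = 140 - q_M - 2q_K = 0 gives the reaction function q_K = (140 - q_M)/2.
The leader anticipates this reaction. Substituting into P = 150 - Q gives P = 80 - (1/2)q_M, so π_M = (80 - (1/2)q_M)q_M - 27q_M.
Maximising: ∂π_M/∂q_M = 53 - q_M = 0, giving q_M = 53.
Then q_K = (140 - 53)/2 = 87/2.

43.50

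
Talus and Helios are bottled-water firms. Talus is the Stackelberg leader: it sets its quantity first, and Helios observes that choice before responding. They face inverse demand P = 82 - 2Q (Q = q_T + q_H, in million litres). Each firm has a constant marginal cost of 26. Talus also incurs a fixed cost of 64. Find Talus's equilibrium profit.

The follower Helios best-responds to any q_T: π_H = (82 - 2Q)q_H - 26q_H.
Follower FOC: 56 - 2q_T - 4q_H = 0, so q_H(q_T) = (56 - 2q_T)/4.
Talus substitutes q_H(q_T) into its own profit: π_T = q_T(82 - 2q_T - (56 - 2q_T)/2) - 26q_T = (54 - q_T)q_T - 26q_T.
Leader FOC: 28 - 2q_T = 0, so q_T = 14.
Then q_H = (56 - 2·14)/4 = 7.
Price P = 82 - 2·21 = 40.
Talus's profit: (40 - 26)·14 - 64 = 132.

132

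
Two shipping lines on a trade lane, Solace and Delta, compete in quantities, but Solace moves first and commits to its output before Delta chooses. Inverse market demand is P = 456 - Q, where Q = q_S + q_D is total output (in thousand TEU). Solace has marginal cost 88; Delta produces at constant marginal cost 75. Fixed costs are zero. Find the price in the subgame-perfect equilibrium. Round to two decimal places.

176.75

Solve by backward induction. Given q_S, the follower Delta maximises π_D = (456 - q_S - q_D)q_D - 75q_D.
Setting the follower's marginal profit to zero, 381 - q_S - 2q_D = 0, i.e. q_D = (381 - q_S)/2.
The leader anticipates this reaction. Substituting into P = 456 - Q gives P = 531/2 - (1/2)q_S, so π_S = (531/2 - (1/2)q_S)q_S - 88q_S.
Leader FOC: 355/2 - q_S = 0, so q_S = 355/2.
Then q_D = (381 - 355/2)/2 = 407/4.
Total output Q = 1117/4, so price P = 456 - 1117/4 = 707/4.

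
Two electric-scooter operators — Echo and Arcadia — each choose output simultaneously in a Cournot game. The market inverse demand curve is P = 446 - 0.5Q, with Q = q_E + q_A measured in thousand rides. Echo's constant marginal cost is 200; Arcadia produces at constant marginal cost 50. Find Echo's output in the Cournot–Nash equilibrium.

Echo's profit: π_E = (446 - 0.5Q)q_E - (200q_E). Setting ∂π_E/∂q_E = 0: 246 - q_E - (1/2)(q_A) = 0.
Arcadia's profit: π_A = (446 - 0.5Q)q_A - (50q_A). Setting ∂π_A/∂q_A = 0: 396 - q_A - (1/2)(q_E) = 0.
Rearranging gives the reaction functions q_E = (246 - (1/2)q_A) and q_A = (396 - (1/2)q_E).
Substituting one into the other gives q_E = 64 and q_A = 364.

64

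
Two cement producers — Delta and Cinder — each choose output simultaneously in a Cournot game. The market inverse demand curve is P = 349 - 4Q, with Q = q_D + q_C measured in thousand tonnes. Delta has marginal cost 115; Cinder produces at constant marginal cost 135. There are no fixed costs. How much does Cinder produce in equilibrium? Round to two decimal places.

16.17

Delta's profit: π_D = (349 - 4Q)q_D - (115q_D). Setting ∂π_D/∂q_D = 0: 234 - 8q_D - 4(q_C) = 0.
Cinder's profit: π_C = (349 - 4Q)q_C - (135q_C). Setting ∂π_C/∂q_C = 0: 214 - 8q_C - 4(q_D) = 0.
So q_D = (234 - 4q_C)/8 and q_C = (214 - 4q_D)/8.
Solving the pair: q_D = 127/6, q_C = 97/6.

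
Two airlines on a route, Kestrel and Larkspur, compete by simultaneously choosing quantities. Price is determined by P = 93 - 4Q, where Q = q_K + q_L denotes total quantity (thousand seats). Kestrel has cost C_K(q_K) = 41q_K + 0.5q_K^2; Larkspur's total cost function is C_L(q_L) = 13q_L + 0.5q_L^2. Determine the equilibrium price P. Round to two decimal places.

Kestrel's profit: π_K = (93 - 4Q)q_K - (41q_K + (1/2)q_K²). Setting ∂π_K/∂q_K = 0: 52 - 9q_K - 4(q_L) = 0.
Larkspur's profit: π_L = (93 - 4Q)q_L - (13q_L + (1/2)q_L²). Setting ∂π_L/∂q_L = 0: 80 - 9q_L - 4(q_K) = 0.
Rearranging gives the reaction functions q_K = (52 - 4q_L)/9 and q_L = (80 - 4q_K)/9.
Solving the pair: q_K = 148/65, q_L = 512/65.
Total output Q = 132/13, so price P = 93 - 4·(132/13) = 681/13.

52.38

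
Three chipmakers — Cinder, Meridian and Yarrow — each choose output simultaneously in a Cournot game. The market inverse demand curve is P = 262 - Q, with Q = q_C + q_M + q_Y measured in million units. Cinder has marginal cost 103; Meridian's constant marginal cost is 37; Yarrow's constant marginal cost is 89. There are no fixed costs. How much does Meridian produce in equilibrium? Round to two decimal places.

Cinder's profit: π_C = (262 - Q)q_C - (103q_C). Setting ∂π_C/∂q_C = 0: 159 - 2q_C - (q_M + q_Y) = 0.
Meridian's profit: π_M = (262 - Q)q_M - (37q_M). Setting ∂π_M/∂q_M = 0: 225 - 2q_M - (q_C + q_Y) = 0.
Yarrow's first-order condition: 173 - 2q_Y - (q_C + q_M) = 0.
Adding the 3 conditions: 557 − 2Q − 2Q = 0, i.e. Q = 557/4.
Back-substituting: q_C = (159 − 557/4) = 79/4, q_M = (225 − 557/4) = 343/4, q_Y = (173 − 557/4) = 135/4.

85.75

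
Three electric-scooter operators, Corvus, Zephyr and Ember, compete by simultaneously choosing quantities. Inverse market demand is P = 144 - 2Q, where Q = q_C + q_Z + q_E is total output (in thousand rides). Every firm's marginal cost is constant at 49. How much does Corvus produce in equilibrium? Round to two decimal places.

11.88

Each firm earns π_i = (144 - 2Q)q_i - 49q_i.
First-order condition (treating rivals' output as given): 95 - 4q_i - 2·Σ_{j≠i} q_j = 0.
By symmetry each firm produces the same amount; substituting Σ_{j≠i} q_j = 2q_i yields q_i = 95/8.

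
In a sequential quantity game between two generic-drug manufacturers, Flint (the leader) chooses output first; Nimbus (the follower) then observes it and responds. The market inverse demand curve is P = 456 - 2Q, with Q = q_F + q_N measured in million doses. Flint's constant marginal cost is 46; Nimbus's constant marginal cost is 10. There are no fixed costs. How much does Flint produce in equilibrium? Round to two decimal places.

93.50

The follower Nimbus best-responds to any q_F: π_N = (456 - 2Q)q_N - 10q_N.
Follower FOC: 446 - 2q_F - 4q_N = 0, so q_N(q_F) = (446 - 2q_F)/4.
The leader anticipates this reaction. Substituting into P = 456 - 2Q gives P = 233 - q_F, so π_F = (233 - q_F)q_F - 46q_F.
The leader's first-order condition 187 - 2q_F = 0 yields q_F = 187/2.
Then q_N = (446 - 2·(187/2))/4 = 259/4.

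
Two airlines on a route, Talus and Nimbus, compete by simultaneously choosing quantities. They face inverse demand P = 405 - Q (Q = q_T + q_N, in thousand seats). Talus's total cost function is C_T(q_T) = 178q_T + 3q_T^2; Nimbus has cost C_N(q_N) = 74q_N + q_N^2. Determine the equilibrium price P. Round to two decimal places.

308.29

Talus's profit: π_T = (405 - Q)q_T - (178q_T + 3q_T²). Setting ∂π_T/∂q_T = 0: 227 - 8q_T - (q_N) = 0.
Nimbus's profit: π_N = (405 - Q)q_N - (74q_N + q_N²). Setting ∂π_N/∂q_N = 0: 331 - 4q_N - (q_T) = 0.
So q_T = (227 - q_N)/8 and q_N = (331 - q_T)/4.
Solving the pair: q_T = 577/31, q_N = 78.0968.
Total output Q = 96.7097, so price P = 405 - 96.7097 = 308.2903.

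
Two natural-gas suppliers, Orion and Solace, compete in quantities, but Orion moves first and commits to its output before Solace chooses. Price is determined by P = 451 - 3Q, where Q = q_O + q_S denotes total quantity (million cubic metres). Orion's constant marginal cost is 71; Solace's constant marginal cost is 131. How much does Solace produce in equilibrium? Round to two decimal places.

The follower Solace best-responds to any q_O: π_S = (451 - 3Q)q_S - 131q_S.
Setting the follower's marginal profit to zero, 320 - 3q_O - 6q_S = 0, i.e. q_S = (320 - 3q_O)/6.
The leader anticipates this reaction. Substituting into P = 451 - 3Q gives P = 291 - (3/2)q_O, so π_O = (291 - (3/2)q_O)q_O - 71q_O.
Maximising: ∂π_O/∂q_O = 220 - 3q_O = 0, giving q_O = 220/3.
Then q_S = (320 - 3·(220/3))/6 = 50/3.

16.67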